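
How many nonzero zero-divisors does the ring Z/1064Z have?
Z/1064Z has 631 nonzero zero-divisors

In Z/1064Z each nonzero element is either a unit (gcd with 1064 is 1) or a zero-divisor (gcd > 1). The number of units is φ(1064): factorise 1064 = 2^3 · 7 · 19, so φ(1064) = (2^3 − 2^2) · (7 − 1) · (19 − 1) = 4 · 6 · 18 = 432. The nonzero elements number 1064 − 1 = 1063. Hence the nonzero zero-divisors number 1063 − 432 = 631.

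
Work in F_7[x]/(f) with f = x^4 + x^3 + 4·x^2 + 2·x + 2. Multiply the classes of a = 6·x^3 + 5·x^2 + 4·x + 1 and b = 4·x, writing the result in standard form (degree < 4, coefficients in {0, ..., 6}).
a · b ≡ 3·x^3 + 4·x^2 + 5·x + 1 (mod f(x))

Multiply as integer polynomials: a · b = 24·x^4 + 20·x^3 + 16·x^2 + 4·x. Reducing coefficients mod 7: a · b ≡ 3·x^4 + 6·x^3 + 2·x^2 + 4·x. Now divide by f(x) = x^4 + x^3 + 4·x^2 + 2·x + 2 in F_7[x], eliminating the leading term at each step:
  leading term 3·x^4: subtract (3)·f(x) = 3·x^4 + 3·x^3 + 5·x^2 + 6·x + 6, leaving 3·x^3 + 4·x^2 + 5·x + 1 (coefficients mod 7)
The degree is now < 4, so this is the remainder. Hence a · b ≡ 3·x^3 + 4·x^2 + 5·x + 1 in F_7[x]/(f).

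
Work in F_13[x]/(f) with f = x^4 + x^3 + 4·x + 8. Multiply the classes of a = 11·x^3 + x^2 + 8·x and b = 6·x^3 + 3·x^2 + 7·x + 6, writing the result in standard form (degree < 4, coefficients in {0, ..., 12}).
Multiply as integer polynomials: a · b = 66·x^6 + 39·x^5 + 128·x^4 + 97·x^3 + 62·x^2 + 48·x. Reducing coefficients mod 13: a · b ≡ x^6 + 11·x^4 + 6·x^3 + 10·x^2 + 9·x. Now divide by f(x) = x^4 + x^3 + 4·x + 8 in F_13[x], eliminating the leading term at each step:
  leading term x^6: subtract (x^2)·f(x) = x^6 + x^5 + 4·x^3 + 8·x^2, leaving 12·x^5 + 11·x^4 + 2·x^3 + 2·x^2 + 9·x (coefficients mod 13)
  leading term 12·x^5: subtract (12·x)·f(x) = 12·x^5 + 12·x^4 + 9·x^2 + 5·x, leaving 12·x^4 + 2·x^3 + 6·x^2 + 4·x (coefficients mod 13)
  leading term 12·x^4: subtract (12)·f(x) = 12·x^4 + 12·x^3 + 9·x + 5, leaving 3·x^3 + 6·x^2 + 8·x + 8 (coefficients mod 13)
The degree is now < 4, so this is the remainder. Hence a · b ≡ 3·x^3 + 6·x^2 + 8·x + 8 in F_13[x]/(f).

Final answer: a · b ≡ 3·x^3 + 6·x^2 + 8·x + 8 (mod f(x))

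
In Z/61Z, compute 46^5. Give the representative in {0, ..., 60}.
Use repeated squaring. Binary(5) = 101. Walk through the bits of the exponent 5 left-to-right: at each bit after the leading one, square the running value, then multiply by 46 if the bit is 1 (always reducing mod 61):
  bit 1 = 1 (leading): start with 46.
  bit 2 = 0: square 46^2 = 2116 ≡ 42 (mod 61).
  bit 3 = 1: square 42^2 = 1764 ≡ 56; bit is 1, so multiply 56·46 = 2576 ≡ 14 (mod 61).
Final value: 46^5 ≡ 14 (mod 61).

Final answer: 14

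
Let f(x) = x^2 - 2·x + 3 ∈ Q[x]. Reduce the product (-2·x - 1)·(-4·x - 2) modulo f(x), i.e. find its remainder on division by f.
a · b ≡ 24·x - 22 (mod f(x))

First multiply in Q[x] without reducing: a · b = 8·x^2 + 8·x + 2. Now divide by f(x) = x^2 - 2·x + 3, eliminating the leading term at each step:
  leading term 8·x^2: subtract (8)·f(x) = 8·x^2 - 16·x + 24, leaving 24·x - 22
The degree is now < 2, so this is the remainder. Hence a · b ≡ 24·x - 22 in Q[x]/(f).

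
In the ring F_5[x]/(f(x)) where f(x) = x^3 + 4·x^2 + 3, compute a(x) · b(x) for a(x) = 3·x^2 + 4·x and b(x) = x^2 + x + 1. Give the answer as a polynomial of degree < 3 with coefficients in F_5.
Multiply as integer polynomials: a · b = 3·x^4 + 7·x^3 + 7·x^2 + 4·x. Reducing coefficients mod 5: a · b ≡ 3·x^4 + 2·x^3 + 2·x^2 + 4·x. Now divide by f(x) = x^3 + 4·x^2 + 3 in F_5[x], eliminating the leading term at each step:
  leading term 3·x^4: subtract (3·x)·f(x) = 3·x^4 + 2·x^3 + 4·x, leaving 2·x^2 (coefficients mod 5)
The degree is now < 3, so this is the remainder. Hence a · b ≡ 2·x^2 in F_5[x]/(f).

Final answer: a · b ≡ 2·x^2 (mod f(x))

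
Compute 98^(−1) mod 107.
Apply the extended Euclidean algorithm to (107, 98), tracking rows (r, s, t) with s·107 + t·98 = r. Each division r_prev = q·r_cur + r_new produces the new row as (previous row) − q·(current row):
  row A: (107, 1, 0)   [1·107 + 0·98 = 107]
  row B: (98, 0, 1)   [0·107 + 1·98 = 98]
  107 = 1·98 + 9   → row C = row A − 1·row B = (9, 1, −1)   [check: 1·107 − 1·98 = 9]
  98 = 10·9 + 8   → row D = row B − 10·row C = (8, −10, 11)   [check: −10·107 + 11·98 = 8]
  9 = 1·8 + 1   → row E = row C − 1·row D = (1, 11, −12)   [check: 11·107 − 12·98 = 1]
  8 = 8·1 + 0   → remainder 0, stop. gcd = 1 (last nonzero row E).
The gcd is 1, so 98 is invertible mod 107. The last nonzero row gives 11·107 − 12·98 = 1, so t = −12. So 98^(−1) ≡ −12 ≡ 95 (mod 107). Verify: 98 · 95 = 9310 ≡ 1 (mod 107). ✓

Final answer: 98^(−1) ≡ 95 (mod 107)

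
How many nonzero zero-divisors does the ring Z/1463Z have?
In Z/1463Z each nonzero element is either a unit (gcd with 1463 is 1) or a zero-divisor (gcd > 1). The number of units is φ(1463): factorise 1463 = 7 · 11 · 19, so φ(1463) = (7 − 1) · (11 − 1) · (19 − 1) = 6 · 10 · 18 = 1080. The nonzero elements number 1463 − 1 = 1462. Hence the nonzero zero-divisors number 1462 − 1080 = 382.

Final answer: Z/1463Z has 382 nonzero zero-divisors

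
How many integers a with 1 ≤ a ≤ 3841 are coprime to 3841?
The number of a ∈ {1, ..., 3841} with gcd(a, 3841) = 1 is by definition Euler's totient φ(3841). φ is multiplicative, with φ(p^e) = p^e − p^(e−1). Factorise 3841 = 23 · 167. Then
  φ(3841) = (23 − 1) · (167 − 1) = 22 · 166 = 3652.
So there are 3652 such integers.

Final answer: 3652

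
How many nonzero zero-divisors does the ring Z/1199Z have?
Z/1199Z has 118 nonzero zero-divisors

In Z/1199Z each nonzero element is either a unit (gcd with 1199 is 1) or a zero-divisor (gcd > 1). The number of units is φ(1199): factorise 1199 = 11 · 109, so φ(1199) = (11 − 1) · (109 − 1) = 10 · 108 = 1080. The nonzero elements number 1199 − 1 = 1198. Hence the nonzero zero-divisors number 1198 − 1080 = 118.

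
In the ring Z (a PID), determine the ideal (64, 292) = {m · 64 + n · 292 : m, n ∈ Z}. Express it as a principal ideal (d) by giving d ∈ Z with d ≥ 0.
(64, 292) = (4); d = 4

In the PID Z, (a, b) is generated by gcd(a, b). Compute gcd(292, 64) with the extended Euclidean algorithm, tracking rows (r, s, t) with s·292 + t·64 = r:
  row A: (292, 1, 0)   [1·292 + 0·64 = 292]
  row B: (64, 0, 1)   [0·292 + 1·64 = 64]
  292 = 4·64 + 36   → row C = row A − 4·row B = (36, 1, −4)   [check: 1·292 − 4·64 = 36]
  64 = 1·36 + 28   → row D = row B − 1·row C = (28, −1, 5)   [check: −1·292 + 5·64 = 28]
  36 = 1·28 + 8   → row E = row C − 1·row D = (8, 2, −9)   [check: 2·292 − 9·64 = 8]
  28 = 3·8 + 4   → row F = row D − 3·row E = (4, −7, 32)   [check: −7·292 + 32·64 = 4]
  8 = 2·4 + 0   → remainder 0, stop. gcd = 4 (last nonzero row F).
So gcd(64, 292) = 4, with Bézout identity −7·292 + 32·64 = 4. Containment (⊇): the Bézout identity exhibits 4 as an element of (64, 292), giving (4) ⊆ (64, 292). Containment (⊆): since 4 | 64 and 4 | 292 (64 = 4·16, 292 = 4·73), every Z-linear combination of 64 and 292 is divisible by 4, so (64, 292) ⊆ (4). Therefore (64, 292) = (4), d = 4.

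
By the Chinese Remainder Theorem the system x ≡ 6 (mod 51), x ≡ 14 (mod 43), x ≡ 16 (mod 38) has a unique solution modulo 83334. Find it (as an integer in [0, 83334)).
x ≡ 46110 (mod 83334); the representative in [0, 83334) is 46110

The moduli 51, 43, 38 are pairwise coprime, so by the CRT there is a unique solution mod 51·43·38 = 83334.
Solve by successive substitution. Start with x ≡ 6 (mod 51).
  Combine with x ≡ 14 (mod 43): write x = 6 + 51·t and require 6 + 51·t ≡ 14 (mod 43), i.e. 51·t ≡ 14 − 6 ≡ 8 (mod 43). Since 51^(−1) ≡ 27 (mod 43) (51 ≡ 8 (mod 43)), t ≡ 27·8 ≡ 1 (mod 43). So x ≡ 6 + 51·1 = 57 (mod 2193).
  Combine with x ≡ 16 (mod 38): write x = 57 + 2193·t and require 57 + 2193·t ≡ 16 (mod 38), i.e. 2193·t ≡ 16 − 57 ≡ 35 (mod 38). Since 2193^(−1) ≡ 31 (mod 38) (2193 ≡ 27 (mod 38)), t ≡ 31·35 ≡ 21 (mod 38). So x ≡ 57 + 2193·21 = 46110 (mod 83334).
Unique solution in [0, 83334): x = 46110.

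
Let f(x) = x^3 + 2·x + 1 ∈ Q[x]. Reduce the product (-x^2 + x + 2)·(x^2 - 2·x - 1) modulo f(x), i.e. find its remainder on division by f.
First multiply in Q[x] without reducing: a · b = -x^4 + 3·x^3 + x^2 - 5·x - 2. Now divide by f(x) = x^3 + 2·x + 1, eliminating the leading term at each step:
  leading term -x^4: subtract (-x)·f(x) = -x^4 - 2·x^2 - x, leaving 3·x^3 + 3·x^2 - 4·x - 2
  leading term 3·x^3: subtract (3)·f(x) = 3·x^3 + 6·x + 3, leaving 3·x^2 - 10·x - 5
The degree is now < 3, so this is the remainder. Hence a · b ≡ 3·x^2 - 10·x - 5 in Q[x]/(f).

Final answer: a · b ≡ 3·x^2 - 10·x - 5 (mod f(x))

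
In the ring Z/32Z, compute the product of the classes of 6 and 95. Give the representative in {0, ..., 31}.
Reduce the factors first: 95 ≡ 31 (mod 32), so 6 · 95 ≡ 6 · 31 (mod 32). 6 · 31 = 186. Dividing by 32: 186 = 5·32 + 26. So (6 · 95) mod 32 = 26.

Final answer: 26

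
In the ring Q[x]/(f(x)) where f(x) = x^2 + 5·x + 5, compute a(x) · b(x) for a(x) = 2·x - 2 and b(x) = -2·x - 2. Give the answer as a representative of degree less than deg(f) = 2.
a · b ≡ 20·x + 24 (mod f(x))

First multiply in Q[x] without reducing: a · b = 4 - 4·x^2. Now divide by f(x) = x^2 + 5·x + 5, eliminating the leading term at each step:
  leading term -4·x^2: subtract (-4)·f(x) = -4·x^2 - 20·x - 20, leaving 20·x + 24
The degree is now < 2, so this is the remainder. Hence a · b ≡ 20·x + 24 in Q[x]/(f).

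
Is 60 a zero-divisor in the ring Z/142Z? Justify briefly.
gcd(60, 142) = 2 > 1, so 60 is not a unit in Z/142Z. In Z/nZ every nonzero non-unit is a zero-divisor: explicitly, take b = 142/gcd = 71 ≠ 0 (mod 142); then 60·71 = 4260 = 30·142, i.e. 60·71 ≡ 0 (mod 142). So 60 is a zero-divisor.

Final answer: YES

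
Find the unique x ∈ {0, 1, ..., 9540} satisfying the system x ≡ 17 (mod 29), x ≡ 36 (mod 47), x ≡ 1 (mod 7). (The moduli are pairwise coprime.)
x ≡ 365 (mod 9541); the representative in [0, 9541) is 365

The moduli 29, 47, 7 are pairwise coprime, so by the CRT there is a unique solution mod 29·47·7 = 9541.
Solve by successive substitution. Start with x ≡ 17 (mod 29).
  Combine with x ≡ 36 (mod 47): write x = 17 + 29·t and require 17 + 29·t ≡ 36 (mod 47), i.e. 29·t ≡ 36 − 17 ≡ 19 (mod 47). Since 29^(−1) ≡ 13 (mod 47), t ≡ 13·19 ≡ 12 (mod 47). So x ≡ 17 + 29·12 = 365 (mod 1363).
  Combine with x ≡ 1 (mod 7): write x = 365 + 1363·t and require 365 + 1363·t ≡ 1 (mod 7), i.e. 1363·t ≡ 1 − 365 ≡ 0 (mod 7). Since 1363^(−1) ≡ 3 (mod 7) (1363 ≡ 5 (mod 7)), t ≡ 3·0 ≡ 0 (mod 7). So x ≡ 365 + 1363·0 = 365 (mod 9541).
Unique solution in [0, 9541): x = 365.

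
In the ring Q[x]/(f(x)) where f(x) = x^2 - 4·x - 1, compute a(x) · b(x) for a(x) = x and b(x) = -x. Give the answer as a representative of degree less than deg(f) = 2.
a · b ≡ -4·x - 1 (mod f(x))

First multiply in Q[x] without reducing: a · b = -x^2. Now divide by f(x) = x^2 - 4·x - 1, eliminating the leading term at each step:
  leading term -x^2: subtract (-1)·f(x) = -x^2 + 4·x + 1, leaving -4·x - 1
The degree is now < 2, so this is the remainder. Hence a · b ≡ -4·x - 1 in Q[x]/(f).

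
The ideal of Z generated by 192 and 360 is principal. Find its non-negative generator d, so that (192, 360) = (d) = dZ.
In the PID Z, (a, b) is generated by gcd(a, b). Compute gcd(360, 192) with the extended Euclidean algorithm, tracking rows (r, s, t) with s·360 + t·192 = r:
  row A: (360, 1, 0)   [1·360 + 0·192 = 360]
  row B: (192, 0, 1)   [0·360 + 1·192 = 192]
  360 = 1·192 + 168   → row C = row A − 1·row B = (168, 1, −1)   [check: 1·360 − 1·192 = 168]
  192 = 1·168 + 24   → row D = row B − 1·row C = (24, −1, 2)   [check: −1·360 + 2·192 = 24]
  168 = 7·24 + 0   → remainder 0, stop. gcd = 24 (last nonzero row D).
So gcd(192, 360) = 24, with Bézout identity −1·360 + 2·192 = 24. Containment (⊇): the Bézout identity exhibits 24 as an element of (192, 360), giving (24) ⊆ (192, 360). Containment (⊆): since 24 | 192 and 24 | 360 (192 = 24·8, 360 = 24·15), every Z-linear combination of 192 and 360 is divisible by 24, so (192, 360) ⊆ (24). Therefore (192, 360) = (24), d = 24.

Final answer: (192, 360) = (24); d = 24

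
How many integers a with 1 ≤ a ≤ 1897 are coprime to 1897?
The number of a ∈ {1, ..., 1897} with gcd(a, 1897) = 1 is by definition Euler's totient φ(1897). φ is multiplicative, with φ(p^e) = p^e − p^(e−1). Factorise 1897 = 7 · 271. Then
  φ(1897) = (7 − 1) · (271 − 1) = 6 · 270 = 1620.
So there are 1620 such integers.

Final answer: 1620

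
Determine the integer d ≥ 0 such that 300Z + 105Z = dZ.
In the PID Z, (a, b) is generated by gcd(a, b). Compute gcd(300, 105) with the extended Euclidean algorithm, tracking rows (r, s, t) with s·300 + t·105 = r:
  row A: (300, 1, 0)   [1·300 + 0·105 = 300]
  row B: (105, 0, 1)   [0·300 + 1·105 = 105]
  300 = 2·105 + 90   → row C = row A − 2·row B = (90, 1, −2)   [check: 1·300 − 2·105 = 90]
  105 = 1·90 + 15   → row D = row B − 1·row C = (15, −1, 3)   [check: −1·300 + 3·105 = 15]
  90 = 6·15 + 0   → remainder 0, stop. gcd = 15 (last nonzero row D).
So gcd(300, 105) = 15, with Bézout identity −1·300 + 3·105 = 15. Containment (⊇): the Bézout identity exhibits 15 as an element of (300, 105), giving (15) ⊆ (300, 105). Containment (⊆): since 15 | 300 and 15 | 105 (300 = 15·20, 105 = 15·7), every Z-linear combination of 300 and 105 is divisible by 15, so (300, 105) ⊆ (15). Therefore (300, 105) = (15), d = 15.

Final answer: (300, 105) = (15); d = 15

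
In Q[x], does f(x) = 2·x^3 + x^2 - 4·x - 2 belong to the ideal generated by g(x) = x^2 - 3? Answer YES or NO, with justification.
NO

In Q[x] the ideal (g) consists of all multiples of g, so f ∈ (g) iff g | f, i.e. iff the remainder of f on division by g is 0. Divide f by g (g is monic, so eliminate the leading term of the running remainder at each step):
  leading term 2·x^3: subtract (2·x)·g(x) = 2·x^3 - 6·x, leaving x^2 + 2·x - 2
  leading term x^2: subtract (1)·g(x) = x^2 - 3, leaving 2·x + 1
The remainder r(x) = 2·x + 1 ≠ 0 (and deg r < deg g), so g ∤ f, i.e. f ∉ (g).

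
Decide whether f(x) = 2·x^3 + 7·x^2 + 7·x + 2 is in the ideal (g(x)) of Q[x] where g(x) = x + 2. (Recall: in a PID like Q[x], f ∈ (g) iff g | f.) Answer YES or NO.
In Q[x] the ideal (g) consists of all multiples of g, so f ∈ (g) iff g | f, i.e. iff the remainder of f on division by g is 0. Divide f by g (g is monic, so eliminate the leading term of the running remainder at each step):
  leading term 2·x^3: subtract (2·x^2)·g(x) = 2·x^3 + 4·x^2, leaving 3·x^2 + 7·x + 2
  leading term 3·x^2: subtract (3·x)·g(x) = 3·x^2 + 6·x, leaving x + 2
  leading term x: subtract (1)·g(x) = x + 2, leaving 0
The remainder is 0, so f(x) = g(x) · h(x) with h(x) = 2·x^2 + 3·x + 1. Hence g | f, i.e. f ∈ (g).

Final answer: YES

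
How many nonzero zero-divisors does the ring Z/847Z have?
Z/847Z has 186 nonzero zero-divisors

In Z/847Z each nonzero element is either a unit (gcd with 847 is 1) or a zero-divisor (gcd > 1). The number of units is φ(847): factorise 847 = 7 · 11^2, so φ(847) = (7 − 1) · (11^2 − 11^1) = 6 · 110 = 660. The nonzero elements number 847 − 1 = 846. Hence the nonzero zero-divisors number 846 − 660 = 186.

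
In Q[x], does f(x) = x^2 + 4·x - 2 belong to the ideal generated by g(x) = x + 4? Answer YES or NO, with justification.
NO

In Q[x] the ideal (g) consists of all multiples of g, so f ∈ (g) iff g | f, i.e. iff the remainder of f on division by g is 0. Divide f by g (g is monic, so eliminate the leading term of the running remainder at each step):
  leading term x^2: subtract (x)·g(x) = x^2 + 4·x, leaving -2
The remainder r(x) = -2 ≠ 0 (and deg r < deg g), so g ∤ f, i.e. f ∉ (g).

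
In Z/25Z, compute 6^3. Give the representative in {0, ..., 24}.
16

Use repeated squaring. Binary(3) = 11. Walk through the bits of the exponent 3 left-to-right: at each bit after the leading one, square the running value, then multiply by 6 if the bit is 1 (always reducing mod 25):
  bit 1 = 1 (leading): start with 6.
  bit 2 = 1: square 6^2 = 36 ≡ 11; bit is 1, so multiply 11·6 = 66 ≡ 16 (mod 25).
Final value: 6^3 ≡ 16 (mod 25).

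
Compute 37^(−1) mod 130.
Apply the extended Euclidean algorithm to (130, 37), tracking rows (r, s, t) with s·130 + t·37 = r. Each division r_prev = q·r_cur + r_new produces the new row as (previous row) − q·(current row):
  row A: (130, 1, 0)   [1·130 + 0·37 = 130]
  row B: (37, 0, 1)   [0·130 + 1·37 = 37]
  130 = 3·37 + 19   → row C = row A − 3·row B = (19, 1, −3)   [check: 1·130 − 3·37 = 19]
  37 = 1·19 + 18   → row D = row B − 1·row C = (18, −1, 4)   [check: −1·130 + 4·37 = 18]
  19 = 1·18 + 1   → row E = row C − 1·row D = (1, 2, −7)   [check: 2·130 − 7·37 = 1]
  18 = 18·1 + 0   → remainder 0, stop. gcd = 1 (last nonzero row E).
The gcd is 1, so 37 is invertible mod 130. The last nonzero row gives 2·130 − 7·37 = 1, so t = −7. So 37^(−1) ≡ −7 ≡ 123 (mod 130). Verify: 37 · 123 = 4551 ≡ 1 (mod 130). ✓

Final answer: 37^(−1) ≡ 123 (mod 130)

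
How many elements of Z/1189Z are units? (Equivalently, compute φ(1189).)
An element a ∈ Z/1189Z is a unit iff gcd(a, 1189) = 1, so the number of units is φ(1189). φ is multiplicative, with φ(p^e) = p^e − p^(e−1). Factorise 1189 = 29 · 41. Then
  φ(1189) = (29 − 1) · (41 − 1) = 28 · 40 = 1120.

Final answer: Z/1189Z has φ(1189) = 1120 units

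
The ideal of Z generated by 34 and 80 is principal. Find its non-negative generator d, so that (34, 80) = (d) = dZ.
In the PID Z, (a, b) is generated by gcd(a, b). Compute gcd(80, 34) with the extended Euclidean algorithm, tracking rows (r, s, t) with s·80 + t·34 = r:
  row A: (80, 1, 0)   [1·80 + 0·34 = 80]
  row B: (34, 0, 1)   [0·80 + 1·34 = 34]
  80 = 2·34 + 12   → row C = row A − 2·row B = (12, 1, −2)   [check: 1·80 − 2·34 = 12]
  34 = 2·12 + 10   → row D = row B − 2·row C = (10, −2, 5)   [check: −2·80 + 5·34 = 10]
  12 = 1·10 + 2   → row E = row C − 1·row D = (2, 3, −7)   [check: 3·80 − 7·34 = 2]
  10 = 5·2 + 0   → remainder 0, stop. gcd = 2 (last nonzero row E).
So gcd(34, 80) = 2, with Bézout identity 3·80 − 7·34 = 2. Containment (⊇): the Bézout identity exhibits 2 as an element of (34, 80), giving (2) ⊆ (34, 80). Containment (⊆): since 2 | 34 and 2 | 80 (34 = 2·17, 80 = 2·40), every Z-linear combination of 34 and 80 is divisible by 2, so (34, 80) ⊆ (2). Therefore (34, 80) = (2), d = 2.

Final answer: (34, 80) = (2); d = 2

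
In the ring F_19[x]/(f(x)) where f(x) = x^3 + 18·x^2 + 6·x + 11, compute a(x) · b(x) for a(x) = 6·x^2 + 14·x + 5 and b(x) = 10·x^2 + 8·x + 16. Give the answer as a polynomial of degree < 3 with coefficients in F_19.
a · b ≡ 13·x^2 + 16·x + 12 (mod f(x))

Multiply as integer polynomials: a · b = 60·x^4 + 188·x^3 + 258·x^2 + 264·x + 80. Reducing coefficients mod 19: a · b ≡ 3·x^4 + 17·x^3 + 11·x^2 + 17·x + 4. Now divide by f(x) = x^3 + 18·x^2 + 6·x + 11 in F_19[x], eliminating the leading term at each step:
  leading term 3·x^4: subtract (3·x)·f(x) = 3·x^4 + 16·x^3 + 18·x^2 + 14·x, leaving x^3 + 12·x^2 + 3·x + 4 (coefficients mod 19)
  leading term x^3: subtract (1)·f(x) = x^3 + 18·x^2 + 6·x + 11, leaving 13·x^2 + 16·x + 12 (coefficients mod 19)
The degree is now < 3, so this is the remainder. Hence a · b ≡ 13·x^2 + 16·x + 12 in F_19[x]/(f).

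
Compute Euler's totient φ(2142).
φ(2142) = 576

φ is multiplicative, with φ(p^e) = p^e − p^(e−1). Factorise 2142 = 2 · 3^2 · 7 · 17. Then
  φ(2142) = (2 − 1) · (3^2 − 3^1) · (7 − 1) · (17 − 1) = 1 · 6 · 6 · 16 = 576.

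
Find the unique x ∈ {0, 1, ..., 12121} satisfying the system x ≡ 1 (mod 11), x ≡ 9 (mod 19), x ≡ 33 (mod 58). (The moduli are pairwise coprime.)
The moduli 11, 19, 58 are pairwise coprime, so by the CRT there is a unique solution mod 11·19·58 = 12122.
Solve by successive substitution. Start with x ≡ 1 (mod 11).
  Combine with x ≡ 9 (mod 19): write x = 1 + 11·t and require 1 + 11·t ≡ 9 (mod 19), i.e. 11·t ≡ 9 − 1 ≡ 8 (mod 19). Since 11^(−1) ≡ 7 (mod 19), t ≡ 7·8 ≡ 18 (mod 19). So x ≡ 1 + 11·18 = 199 (mod 209).
  Combine with x ≡ 33 (mod 58): write x = 199 + 209·t and require 199 + 209·t ≡ 33 (mod 58), i.e. 209·t ≡ 33 − 199 ≡ 8 (mod 58). Since 209^(−1) ≡ 5 (mod 58) (209 ≡ 35 (mod 58)), t ≡ 5·8 ≡ 40 (mod 58). So x ≡ 199 + 209·40 = 8559 (mod 12122).
Unique solution in [0, 12122): x = 8559.

Final answer: x ≡ 8559 (mod 12122); the representative in [0, 12122) is 8559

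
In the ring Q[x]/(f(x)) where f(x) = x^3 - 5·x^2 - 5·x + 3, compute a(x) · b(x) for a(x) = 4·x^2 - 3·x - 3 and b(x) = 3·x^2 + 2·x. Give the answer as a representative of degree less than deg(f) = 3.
a · b ≡ 340·x^2 + 253·x - 177 (mod f(x))

First multiply in Q[x] without reducing: a · b = 12·x^4 - x^3 - 15·x^2 - 6·x. Now divide by f(x) = x^3 - 5·x^2 - 5·x + 3, eliminating the leading term at each step:
  leading term 12·x^4: subtract (12·x)·f(x) = 12·x^4 - 60·x^3 - 60·x^2 + 36·x, leaving 59·x^3 + 45·x^2 - 42·x
  leading term 59·x^3: subtract (59)·f(x) = 59·x^3 - 295·x^2 - 295·x + 177, leaving 340·x^2 + 253·x - 177
The degree is now < 3, so this is the remainder. Hence a · b ≡ 340·x^2 + 253·x - 177 in Q[x]/(f).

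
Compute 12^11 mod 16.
0

Use repeated squaring. Binary(11) = 1011. Walk through the bits of the exponent 11 left-to-right: at each bit after the leading one, square the running value, then multiply by 12 if the bit is 1 (always reducing mod 16):
  bit 1 = 1 (leading): start with 12.
  bit 2 = 0: square 12^2 = 144 ≡ 0 (mod 16).
  bit 3 = 1: square 0^2 = 0; bit is 1, so multiply 0·12 = 0 (mod 16).
  bit 4 = 1: square 0^2 = 0; bit is 1, so multiply 0·12 = 0 (mod 16).
Final value: 12^11 ≡ 0 (mod 16).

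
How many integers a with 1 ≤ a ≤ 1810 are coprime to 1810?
720

The number of a ∈ {1, ..., 1810} with gcd(a, 1810) = 1 is by definition Euler's totient φ(1810). φ is multiplicative, with φ(p^e) = p^e − p^(e−1). Factorise 1810 = 2 · 5 · 181. Then
  φ(1810) = (2 − 1) · (5 − 1) · (181 − 1) = 1 · 4 · 180 = 720.
So there are 720 such integers.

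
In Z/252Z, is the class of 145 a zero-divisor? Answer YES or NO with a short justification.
NO

gcd(145, 252) = 1, so 145 is a unit in Z/252Z (it has a multiplicative inverse). A unit cannot be a zero-divisor: if 145·b ≡ 0 then multiplying both sides by 145^(−1) gives b ≡ 0. So 145 is not a zero-divisor.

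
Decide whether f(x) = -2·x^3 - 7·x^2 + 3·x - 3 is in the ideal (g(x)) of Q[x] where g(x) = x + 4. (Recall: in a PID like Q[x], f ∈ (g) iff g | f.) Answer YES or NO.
NO

In Q[x] the ideal (g) consists of all multiples of g, so f ∈ (g) iff g | f, i.e. iff the remainder of f on division by g is 0. Divide f by g (g is monic, so eliminate the leading term of the running remainder at each step):
  leading term -2·x^3: subtract (-2·x^2)·g(x) = -2·x^3 - 8·x^2, leaving x^2 + 3·x - 3
  leading term x^2: subtract (x)·g(x) = x^2 + 4·x, leaving -x - 3
  leading term -x: subtract (-1)·g(x) = -x - 4, leaving 1
The remainder r(x) = 1 ≠ 0 (and deg r < deg g), so g ∤ f, i.e. f ∉ (g).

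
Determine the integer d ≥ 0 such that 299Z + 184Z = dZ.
In the PID Z, (a, b) is generated by gcd(a, b). Compute gcd(299, 184) with the extended Euclidean algorithm, tracking rows (r, s, t) with s·299 + t·184 = r:
  row A: (299, 1, 0)   [1·299 + 0·184 = 299]
  row B: (184, 0, 1)   [0·299 + 1·184 = 184]
  299 = 1·184 + 115   → row C = row A − 1·row B = (115, 1, −1)   [check: 1·299 − 1·184 = 115]
  184 = 1·115 + 69   → row D = row B − 1·row C = (69, −1, 2)   [check: −1·299 + 2·184 = 69]
  115 = 1·69 + 46   → row E = row C − 1·row D = (46, 2, −3)   [check: 2·299 − 3·184 = 46]
  69 = 1·46 + 23   → row F = row D − 1·row E = (23, −3, 5)   [check: −3·299 + 5·184 = 23]
  46 = 2·23 + 0   → remainder 0, stop. gcd = 23 (last nonzero row F).
So gcd(299, 184) = 23, with Bézout identity −3·299 + 5·184 = 23. Containment (⊇): the Bézout identity exhibits 23 as an element of (299, 184), giving (23) ⊆ (299, 184). Containment (⊆): since 23 | 299 and 23 | 184 (299 = 23·13, 184 = 23·8), every Z-linear combination of 299 and 184 is divisible by 23, so (299, 184) ⊆ (23). Therefore (299, 184) = (23), d = 23.

Final answer: (299, 184) = (23); d = 23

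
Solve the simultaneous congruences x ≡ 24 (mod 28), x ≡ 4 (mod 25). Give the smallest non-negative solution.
The moduli 28, 25 are pairwise coprime, so by the CRT there is a unique solution mod 28·25 = 700.
Solve by successive substitution. Start with x ≡ 24 (mod 28).
  Combine with x ≡ 4 (mod 25): write x = 24 + 28·t and require 24 + 28·t ≡ 4 (mod 25), i.e. 28·t ≡ 4 − 24 ≡ 5 (mod 25). Since 28^(−1) ≡ 17 (mod 25) (28 ≡ 3 (mod 25)), t ≡ 17·5 ≡ 10 (mod 25). So x ≡ 24 + 28·10 = 304 (mod 700).
Unique solution in [0, 700): x = 304.

Final answer: x ≡ 304 (mod 700); the representative in [0, 700) is 304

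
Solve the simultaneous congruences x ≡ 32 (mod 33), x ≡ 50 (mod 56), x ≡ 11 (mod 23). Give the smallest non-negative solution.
x ≡ 15674 (mod 42504); the representative in [0, 42504) is 15674

The moduli 33, 56, 23 are pairwise coprime, so by the CRT there is a unique solution mod 33·56·23 = 42504.
Solve by successive substitution. Start with x ≡ 32 (mod 33).
  Combine with x ≡ 50 (mod 56): write x = 32 + 33·t and require 32 + 33·t ≡ 50 (mod 56), i.e. 33·t ≡ 50 − 32 ≡ 18 (mod 56). Since 33^(−1) ≡ 17 (mod 56), t ≡ 17·18 ≡ 26 (mod 56). So x ≡ 32 + 33·26 = 890 (mod 1848).
  Combine with x ≡ 11 (mod 23): write x = 890 + 1848·t and require 890 + 1848·t ≡ 11 (mod 23), i.e. 1848·t ≡ 11 − 890 ≡ 18 (mod 23). Since 1848^(−1) ≡ 3 (mod 23) (1848 ≡ 8 (mod 23)), t ≡ 3·18 ≡ 8 (mod 23). So x ≡ 890 + 1848·8 = 15674 (mod 42504).
Unique solution in [0, 42504): x = 15674.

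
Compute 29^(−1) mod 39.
29^(−1) ≡ 35 (mod 39)

Apply the extended Euclidean algorithm to (39, 29), tracking rows (r, s, t) with s·39 + t·29 = r. Each division r_prev = q·r_cur + r_new produces the new row as (previous row) − q·(current row):
  row A: (39, 1, 0)   [1·39 + 0·29 = 39]
  row B: (29, 0, 1)   [0·39 + 1·29 = 29]
  39 = 1·29 + 10   → row C = row A − 1·row B = (10, 1, −1)   [check: 1·39 − 1·29 = 10]
  29 = 2·10 + 9   → row D = row B − 2·row C = (9, −2, 3)   [check: −2·39 + 3·29 = 9]
  10 = 1·9 + 1   → row E = row C − 1·row D = (1, 3, −4)   [check: 3·39 − 4·29 = 1]
  9 = 9·1 + 0   → remainder 0, stop. gcd = 1 (last nonzero row E).
The gcd is 1, so 29 is invertible mod 39. The last nonzero row gives 3·39 − 4·29 = 1, so t = −4. So 29^(−1) ≡ −4 ≡ 35 (mod 39). Verify: 29 · 35 = 1015 ≡ 1 (mod 39). ✓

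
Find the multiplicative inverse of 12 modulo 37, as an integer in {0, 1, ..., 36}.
12^(−1) ≡ 34 (mod 37)

Apply the extended Euclidean algorithm to (37, 12), tracking rows (r, s, t) with s·37 + t·12 = r. Each division r_prev = q·r_cur + r_new produces the new row as (previous row) − q·(current row):
  row A: (37, 1, 0)   [1·37 + 0·12 = 37]
  row B: (12, 0, 1)   [0·37 + 1·12 = 12]
  37 = 3·12 + 1   → row C = row A − 3·row B = (1, 1, −3)   [check: 1·37 − 3·12 = 1]
  12 = 12·1 + 0   → remainder 0, stop. gcd = 1 (last nonzero row C).
The gcd is 1, so 12 is invertible mod 37. The last nonzero row gives 1·37 − 3·12 = 1, so t = −3. So 12^(−1) ≡ −3 ≡ 34 (mod 37). Verify: 12 · 34 = 408 ≡ 1 (mod 37). ✓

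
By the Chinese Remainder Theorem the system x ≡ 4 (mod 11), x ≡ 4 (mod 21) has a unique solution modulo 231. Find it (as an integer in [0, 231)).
The moduli 11, 21 are pairwise coprime, so by the CRT there is a unique solution mod 11·21 = 231.
Solve by successive substitution. Start with x ≡ 4 (mod 11).
  Combine with x ≡ 4 (mod 21): write x = 4 + 11·t and require 4 + 11·t ≡ 4 (mod 21), i.e. 11·t ≡ 4 − 4 ≡ 0 (mod 21). Since 11^(−1) ≡ 2 (mod 21), t ≡ 2·0 ≡ 0 (mod 21). So x ≡ 4 + 11·0 = 4 (mod 231).
Unique solution in [0, 231): x = 4.

Final answer: x ≡ 4 (mod 231); the representative in [0, 231) is 4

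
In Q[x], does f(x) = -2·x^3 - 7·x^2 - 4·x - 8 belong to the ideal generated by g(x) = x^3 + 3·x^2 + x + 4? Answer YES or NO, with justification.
In Q[x] the ideal (g) consists of all multiples of g, so f ∈ (g) iff g | f, i.e. iff the remainder of f on division by g is 0. Divide f by g (g is monic, so eliminate the leading term of the running remainder at each step):
  leading term -2·x^3: subtract (-2)·g(x) = -2·x^3 - 6·x^2 - 2·x - 8, leaving -x^2 - 2·x
The remainder r(x) = -x^2 - 2·x ≠ 0 (and deg r < deg g), so g ∤ f, i.e. f ∉ (g).

Final answer: NO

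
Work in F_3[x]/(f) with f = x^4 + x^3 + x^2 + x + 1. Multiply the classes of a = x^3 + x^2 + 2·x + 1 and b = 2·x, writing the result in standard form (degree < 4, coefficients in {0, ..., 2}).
a · b ≡ 2·x^2 + 1 (mod f(x))

Multiply as integer polynomials: a · b = 2·x^4 + 2·x^3 + 4·x^2 + 2·x. Reducing coefficients mod 3: a · b ≡ 2·x^4 + 2·x^3 + x^2 + 2·x. Now divide by f(x) = x^4 + x^3 + x^2 + x + 1 in F_3[x], eliminating the leading term at each step:
  leading term 2·x^4: subtract (2)·f(x) = 2·x^4 + 2·x^3 + 2·x^2 + 2·x + 2, leaving 2·x^2 + 1 (coefficients mod 3)
The degree is now < 4, so this is the remainder. Hence a · b ≡ 2·x^2 + 1 in F_3[x]/(f).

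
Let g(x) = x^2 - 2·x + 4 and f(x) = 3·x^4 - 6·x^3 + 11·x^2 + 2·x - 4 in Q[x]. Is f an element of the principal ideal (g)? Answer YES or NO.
In Q[x] the ideal (g) consists of all multiples of g, so f ∈ (g) iff g | f, i.e. iff the remainder of f on division by g is 0. Divide f by g (g is monic, so eliminate the leading term of the running remainder at each step):
  leading term 3·x^4: subtract (3·x^2)·g(x) = 3·x^4 - 6·x^3 + 12·x^2, leaving -x^2 + 2·x - 4
  leading term -x^2: subtract (-1)·g(x) = -x^2 + 2·x - 4, leaving 0
The remainder is 0, so f(x) = g(x) · h(x) with h(x) = 3·x^2 - 1. Hence g | f, i.e. f ∈ (g).

Final answer: YES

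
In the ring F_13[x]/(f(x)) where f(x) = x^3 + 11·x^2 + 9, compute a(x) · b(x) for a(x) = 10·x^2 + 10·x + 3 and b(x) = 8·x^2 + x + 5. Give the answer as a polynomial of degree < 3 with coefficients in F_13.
a · b ≡ 12·x^2 + 9·x + 1 (mod f(x))

Multiply as integer polynomials: a · b = 80·x^4 + 90·x^3 + 84·x^2 + 53·x + 15. Reducing coefficients mod 13: a · b ≡ 2·x^4 + 12·x^3 + 6·x^2 + x + 2. Now divide by f(x) = x^3 + 11·x^2 + 9 in F_13[x], eliminating the leading term at each step:
  leading term 2·x^4: subtract (2·x)·f(x) = 2·x^4 + 9·x^3 + 5·x, leaving 3·x^3 + 6·x^2 + 9·x + 2 (coefficients mod 13)
  leading term 3·x^3: subtract (3)·f(x) = 3·x^3 + 7·x^2 + 1, leaving 12·x^2 + 9·x + 1 (coefficients mod 13)
The degree is now < 3, so this is the remainder. Hence a · b ≡ 12·x^2 + 9·x + 1 in F_13[x]/(f).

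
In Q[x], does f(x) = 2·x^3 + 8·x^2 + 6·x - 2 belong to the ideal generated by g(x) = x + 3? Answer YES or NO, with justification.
NO

In Q[x] the ideal (g) consists of all multiples of g, so f ∈ (g) iff g | f, i.e. iff the remainder of f on division by g is 0. Divide f by g (g is monic, so eliminate the leading term of the running remainder at each step):
  leading term 2·x^3: subtract (2·x^2)·g(x) = 2·x^3 + 6·x^2, leaving 2·x^2 + 6·x - 2
  leading term 2·x^2: subtract (2·x)·g(x) = 2·x^2 + 6·x, leaving -2
The remainder r(x) = -2 ≠ 0 (and deg r < deg g), so g ∤ f, i.e. f ∉ (g).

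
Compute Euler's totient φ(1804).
φ(1804) = 800

φ is multiplicative, with φ(p^e) = p^e − p^(e−1). Factorise 1804 = 2^2 · 11 · 41. Then
  φ(1804) = (2^2 − 2^1) · (11 − 1) · (41 − 1) = 2 · 10 · 40 = 800.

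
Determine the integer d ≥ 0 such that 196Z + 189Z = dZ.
(196, 189) = (7); d = 7

In the PID Z, (a, b) is generated by gcd(a, b). Compute gcd(196, 189) with the extended Euclidean algorithm, tracking rows (r, s, t) with s·196 + t·189 = r:
  row A: (196, 1, 0)   [1·196 + 0·189 = 196]
  row B: (189, 0, 1)   [0·196 + 1·189 = 189]
  196 = 1·189 + 7   → row C = row A − 1·row B = (7, 1, −1)   [check: 1·196 − 1·189 = 7]
  189 = 27·7 + 0   → remainder 0, stop. gcd = 7 (last nonzero row C).
So gcd(196, 189) = 7, with Bézout identity 1·196 − 1·189 = 7. Containment (⊇): the Bézout identity exhibits 7 as an element of (196, 189), giving (7) ⊆ (196, 189). Containment (⊆): since 7 | 196 and 7 | 189 (196 = 7·28, 189 = 7·27), every Z-linear combination of 196 and 189 is divisible by 7, so (196, 189) ⊆ (7). Therefore (196, 189) = (7), d = 7.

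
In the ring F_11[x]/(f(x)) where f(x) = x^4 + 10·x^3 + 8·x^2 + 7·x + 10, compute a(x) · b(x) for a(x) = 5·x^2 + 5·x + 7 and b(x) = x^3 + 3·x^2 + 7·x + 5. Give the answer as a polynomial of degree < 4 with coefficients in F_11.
a · b ≡ 9·x^3 + 3·x + 5 (mod f(x))

Multiply as integer polynomials: a · b = 5·x^5 + 20·x^4 + 57·x^3 + 81·x^2 + 74·x + 35. Reducing coefficients mod 11: a · b ≡ 5·x^5 + 9·x^4 + 2·x^3 + 4·x^2 + 8·x + 2. Now divide by f(x) = x^4 + 10·x^3 + 8·x^2 + 7·x + 10 in F_11[x], eliminating the leading term at each step:
  leading term 5·x^5: subtract (5·x)·f(x) = 5·x^5 + 6·x^4 + 7·x^3 + 2·x^2 + 6·x, leaving 3·x^4 + 6·x^3 + 2·x^2 + 2·x + 2 (coefficients mod 11)
  leading term 3·x^4: subtract (3)·f(x) = 3·x^4 + 8·x^3 + 2·x^2 + 10·x + 8, leaving 9·x^3 + 3·x + 5 (coefficients mod 11)
The degree is now < 4, so this is the remainder. Hence a · b ≡ 9·x^3 + 3·x + 5 in F_11[x]/(f).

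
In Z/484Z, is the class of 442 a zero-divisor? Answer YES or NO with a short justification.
gcd(442, 484) = 2 > 1, so 442 is not a unit in Z/484Z. In Z/nZ every nonzero non-unit is a zero-divisor: explicitly, take b = 484/gcd = 242 ≠ 0 (mod 484); then 442·242 = 106964 = 221·484, i.e. 442·242 ≡ 0 (mod 484). So 442 is a zero-divisor.

Final answer: YES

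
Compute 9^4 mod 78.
Use repeated squaring. Binary(4) = 100. Walk through the bits of the exponent 4 left-to-right: at each bit after the leading one, square the running value, then multiply by 9 if the bit is 1 (always reducing mod 78):
  bit 1 = 1 (leading): start with 9.
  bit 2 = 0: square 9^2 = 81 ≡ 3 (mod 78).
  bit 3 = 0: square 3^2 = 9 (mod 78).
Final value: 9^4 ≡ 9 (mod 78).

Final answer: 9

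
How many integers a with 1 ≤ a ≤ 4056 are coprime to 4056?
The number of a ∈ {1, ..., 4056} with gcd(a, 4056) = 1 is by definition Euler's totient φ(4056). φ is multiplicative, with φ(p^e) = p^e − p^(e−1). Factorise 4056 = 2^3 · 3 · 13^2. Then
  φ(4056) = (2^3 − 2^2) · (3 − 1) · (13^2 − 13^1) = 4 · 2 · 156 = 1248.
So there are 1248 such integers.

Final answer: 1248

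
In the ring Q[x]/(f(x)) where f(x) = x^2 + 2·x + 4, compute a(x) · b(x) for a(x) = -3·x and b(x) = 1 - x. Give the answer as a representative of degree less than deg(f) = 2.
First multiply in Q[x] without reducing: a · b = 3·x^2 - 3·x. Now divide by f(x) = x^2 + 2·x + 4, eliminating the leading term at each step:
  leading term 3·x^2: subtract (3)·f(x) = 3·x^2 + 6·x + 12, leaving -9·x - 12
The degree is now < 2, so this is the remainder. Hence a · b ≡ -9·x - 12 in Q[x]/(f).

Final answer: a · b ≡ -9·x - 12 (mod f(x))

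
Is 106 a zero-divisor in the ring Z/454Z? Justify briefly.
gcd(106, 454) = 2 > 1, so 106 is not a unit in Z/454Z. In Z/nZ every nonzero non-unit is a zero-divisor: explicitly, take b = 454/gcd = 227 ≠ 0 (mod 454); then 106·227 = 24062 = 53·454, i.e. 106·227 ≡ 0 (mod 454). So 106 is a zero-divisor.

Final answer: YES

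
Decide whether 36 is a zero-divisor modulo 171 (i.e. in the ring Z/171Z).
gcd(36, 171) = 9 > 1, so 36 is not a unit in Z/171Z. In Z/nZ every nonzero non-unit is a zero-divisor: explicitly, take b = 171/gcd = 19 ≠ 0 (mod 171); then 36·19 = 684 = 4·171, i.e. 36·19 ≡ 0 (mod 171). So 36 is a zero-divisor.

Final answer: YES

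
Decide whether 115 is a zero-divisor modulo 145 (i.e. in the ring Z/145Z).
gcd(115, 145) = 5 > 1, so 115 is not a unit in Z/145Z. In Z/nZ every nonzero non-unit is a zero-divisor: explicitly, take b = 145/gcd = 29 ≠ 0 (mod 145); then 115·29 = 3335 = 23·145, i.e. 115·29 ≡ 0 (mod 145). So 115 is a zero-divisor.

Final answer: YES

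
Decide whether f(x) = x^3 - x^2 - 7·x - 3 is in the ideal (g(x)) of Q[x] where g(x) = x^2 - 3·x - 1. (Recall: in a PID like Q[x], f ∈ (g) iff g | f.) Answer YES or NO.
NO

In Q[x] the ideal (g) consists of all multiples of g, so f ∈ (g) iff g | f, i.e. iff the remainder of f on division by g is 0. Divide f by g (g is monic, so eliminate the leading term of the running remainder at each step):
  leading term x^3: subtract (x)·g(x) = x^3 - 3·x^2 - x, leaving 2·x^2 - 6·x - 3
  leading term 2·x^2: subtract (2)·g(x) = 2·x^2 - 6·x - 2, leaving -1
The remainder r(x) = -1 ≠ 0 (and deg r < deg g), so g ∤ f, i.e. f ∉ (g).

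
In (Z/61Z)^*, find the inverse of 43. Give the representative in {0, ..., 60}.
43^(−1) ≡ 44 (mod 61)

Apply the extended Euclidean algorithm to (61, 43), tracking rows (r, s, t) with s·61 + t·43 = r. Each division r_prev = q·r_cur + r_new produces the new row as (previous row) − q·(current row):
  row A: (61, 1, 0)   [1·61 + 0·43 = 61]
  row B: (43, 0, 1)   [0·61 + 1·43 = 43]
  61 = 1·43 + 18   → row C = row A − 1·row B = (18, 1, −1)   [check: 1·61 − 1·43 = 18]
  43 = 2·18 + 7   → row D = row B − 2·row C = (7, −2, 3)   [check: −2·61 + 3·43 = 7]
  18 = 2·7 + 4   → row E = row C − 2·row D = (4, 5, −7)   [check: 5·61 − 7·43 = 4]
  7 = 1·4 + 3   → row F = row D − 1·row E = (3, −7, 10)   [check: −7·61 + 10·43 = 3]
  4 = 1·3 + 1   → row G = row E − 1·row F = (1, 12, −17)   [check: 12·61 − 17·43 = 1]
  3 = 3·1 + 0   → remainder 0, stop. gcd = 1 (last nonzero row G).
The gcd is 1, so 43 is invertible mod 61. The last nonzero row gives 12·61 − 17·43 = 1, so t = −17. So 43^(−1) ≡ −17 ≡ 44 (mod 61). Verify: 43 · 44 = 1892 ≡ 1 (mod 61). ✓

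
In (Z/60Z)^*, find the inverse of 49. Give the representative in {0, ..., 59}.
Apply the extended Euclidean algorithm to (60, 49), tracking rows (r, s, t) with s·60 + t·49 = r. Each division r_prev = q·r_cur + r_new produces the new row as (previous row) − q·(current row):
  row A: (60, 1, 0)   [1·60 + 0·49 = 60]
  row B: (49, 0, 1)   [0·60 + 1·49 = 49]
  60 = 1·49 + 11   → row C = row A − 1·row B = (11, 1, −1)   [check: 1·60 − 1·49 = 11]
  49 = 4·11 + 5   → row D = row B − 4·row C = (5, −4, 5)   [check: −4·60 + 5·49 = 5]
  11 = 2·5 + 1   → row E = row C − 2·row D = (1, 9, −11)   [check: 9·60 − 11·49 = 1]
  5 = 5·1 + 0   → remainder 0, stop. gcd = 1 (last nonzero row E).
The gcd is 1, so 49 is invertible mod 60. The last nonzero row gives 9·60 − 11·49 = 1, so t = −11. So 49^(−1) ≡ −11 ≡ 49 (mod 60). Verify: 49 · 49 = 2401 ≡ 1 (mod 60). ✓

Final answer: 49^(−1) ≡ 49 (mod 60)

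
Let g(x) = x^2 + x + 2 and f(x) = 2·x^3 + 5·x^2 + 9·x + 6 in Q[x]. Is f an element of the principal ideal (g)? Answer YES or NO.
NO

In Q[x] the ideal (g) consists of all multiples of g, so f ∈ (g) iff g | f, i.e. iff the remainder of f on division by g is 0. Divide f by g (g is monic, so eliminate the leading term of the running remainder at each step):
  leading term 2·x^3: subtract (2·x)·g(x) = 2·x^3 + 2·x^2 + 4·x, leaving 3·x^2 + 5·x + 6
  leading term 3·x^2: subtract (3)·g(x) = 3·x^2 + 3·x + 6, leaving 2·x
The remainder r(x) = 2·x ≠ 0 (and deg r < deg g), so g ∤ f, i.e. f ∉ (g).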